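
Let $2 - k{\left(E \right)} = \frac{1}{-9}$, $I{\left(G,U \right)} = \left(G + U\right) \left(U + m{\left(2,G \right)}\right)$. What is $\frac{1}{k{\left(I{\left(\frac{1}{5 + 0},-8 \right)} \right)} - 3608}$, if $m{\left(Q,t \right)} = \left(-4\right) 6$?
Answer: $- \frac{9}{32453} \approx -0.00027732$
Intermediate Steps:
$m{\left(Q,t \right)} = -24$
$I{\left(G,U \right)} = \left(-24 + U\right) \left(G + U\right)$ ($I{\left(G,U \right)} = \left(G + U\right) \left(U - 24\right) = \left(G + U\right) \left(-24 + U\right) = \left(-24 + U\right) \left(G + U\right)$)
$k{\left(E \right)} = \frac{19}{9}$ ($k{\left(E \right)} = 2 - \frac{1}{-9} = 2 - - \frac{1}{9} = 2 + \frac{1}{9} = \frac{19}{9}$)
$\frac{1}{k{\left(I{\left(\frac{1}{5 + 0},-8 \right)} \right)} - 3608} = \frac{1}{\frac{19}{9} - 3608} = \frac{1}{- \frac{32453}{9}} = - \frac{9}{32453}$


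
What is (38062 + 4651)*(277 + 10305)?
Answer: 451988966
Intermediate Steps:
(38062 + 4651)*(277 + 10305) = 42713*10582 = 451988966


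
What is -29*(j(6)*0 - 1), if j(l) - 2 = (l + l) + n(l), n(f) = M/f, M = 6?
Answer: 29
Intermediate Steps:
n(f) = 6/f
j(l) = 2 + 2*l + 6/l (j(l) = 2 + ((l + l) + 6/l) = 2 + (2*l + 6/l) = 2 + 2*l + 6/l)
-29*(j(6)*0 - 1) = -29*((2 + 2*6 + 6/6)*0 - 1) = -29*((2 + 12 + 6*(⅙))*0 - 1) = -29*((2 + 12 + 1)*0 - 1) = -29*(15*0 - 1) = -29*(0 - 1) = -29*(-1) = 29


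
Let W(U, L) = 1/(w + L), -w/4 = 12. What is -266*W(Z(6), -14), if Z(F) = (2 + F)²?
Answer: 133/31 ≈ 4.2903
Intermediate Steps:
w = -48 (w = -4*12 = -48)
W(U, L) = 1/(-48 + L)
-266*W(Z(6), -14) = -266/(-48 - 14) = -266/(-62) = -266*(-1/62) = 133/31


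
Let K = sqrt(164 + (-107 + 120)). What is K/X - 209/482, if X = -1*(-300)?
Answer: -209/482 + sqrt(177)/300 ≈ -0.38926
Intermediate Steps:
X = 300
K = sqrt(177) (K = sqrt(164 + 13) = sqrt(177) ≈ 13.304)
K/X - 209/482 = sqrt(177)/300 - 209/482 = -209/482 + sqrt(177)/300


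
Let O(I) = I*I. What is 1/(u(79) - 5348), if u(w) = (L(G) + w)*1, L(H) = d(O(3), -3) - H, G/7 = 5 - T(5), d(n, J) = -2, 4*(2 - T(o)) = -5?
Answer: -4/21133 ≈ -0.00018928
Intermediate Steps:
T(o) = 13/4 (T(o) = 2 - 1/4*(-5) = 2 + 5/4 = 13/4)
O(I) = I**2
G = 49/4 (G = 7*(5 - 1*13/4) = 7*(5 - 13/4) = 7*(7/4) = 49/4 ≈ 12.250)
L(H) = -2 - H
u(w) = -57/4 + w (u(w) = ((-2 - 1*49/4) + w)*1 = ((-2 - 49/4) + w)*1 = (-57/4 + w)*1 = -57/4 + w)
1/(u(79) - 5348) = 1/((-57/4 + 79) - 5348) = 1/(259/4 - 5348) = 1/(-21133/4) = -4/21133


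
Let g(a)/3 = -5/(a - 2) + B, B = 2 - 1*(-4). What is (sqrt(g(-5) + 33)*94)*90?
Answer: 16920*sqrt(651)/7 ≈ 61673.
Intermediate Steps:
B = 6 (B = 2 + 4 = 6)
g(a) = 18 - 15/(-2 + a) (g(a) = 3*(-5/(a - 2) + 6) = 3*(-5/(-2 + a) + 6) = 3*(6 - 5/(-2 + a)) = 18 - 15/(-2 + a))
(sqrt(g(-5) + 33)*94)*90 = (sqrt(3*(-17 + 6*(-5))/(-2 - 5) + 33)*94)*90 = (sqrt(3*(-17 - 30)/(-7) + 33)*94)*90 = (sqrt(3*(-1/7)*(-47) + 33)*94)*90 = (sqrt(141/7 + 33)*94)*90 = (sqrt(372/7)*94)*90 = ((2*sqrt(651)/7)*94)*90 = (188*sqrt(651)/7)*90 = 16920*sqrt(651)/7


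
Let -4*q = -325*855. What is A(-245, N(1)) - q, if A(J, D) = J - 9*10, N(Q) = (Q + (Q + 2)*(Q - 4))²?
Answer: -279215/4 ≈ -69804.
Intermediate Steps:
N(Q) = (Q + (-4 + Q)*(2 + Q))² (N(Q) = (Q + (2 + Q)*(-4 + Q))² = (Q + (-4 + Q)*(2 + Q))²)
q = 277875/4 (q = -(-325)*855/4 = -¼*(-277875) = 277875/4 ≈ 69469.)
A(J, D) = -90 + J (A(J, D) = J - 90 = -90 + J)
A(-245, N(1)) - q = (-90 - 245) - 1*277875/4 = -335 - 277875/4 = -279215/4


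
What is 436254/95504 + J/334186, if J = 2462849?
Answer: 2026605905/169766488 ≈ 11.938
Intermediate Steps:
436254/95504 + J/334186 = 436254/95504 + 2462849/334186 = 436254*(1/95504) + 2462849*(1/334186) = 4641/1016 + 2462849/334186 = 2026605905/169766488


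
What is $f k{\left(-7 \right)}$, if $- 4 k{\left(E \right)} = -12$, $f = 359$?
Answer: $1077$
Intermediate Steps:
$k{\left(E \right)} = 3$ ($k{\left(E \right)} = \left(- \frac{1}{4}\right) \left(-12\right) = 3$)
$f k{\left(-7 \right)} = 359 \cdot 3 = 1077$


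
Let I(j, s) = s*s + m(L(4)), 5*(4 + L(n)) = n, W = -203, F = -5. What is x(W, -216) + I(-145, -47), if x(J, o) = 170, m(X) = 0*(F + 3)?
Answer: 2379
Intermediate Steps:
L(n) = -4 + n/5
m(X) = 0 (m(X) = 0*(-5 + 3) = 0*(-2) = 0)
I(j, s) = s² (I(j, s) = s*s + 0 = s² + 0 = s²)
x(W, -216) + I(-145, -47) = 170 + (-47)² = 170 + 2209 = 2379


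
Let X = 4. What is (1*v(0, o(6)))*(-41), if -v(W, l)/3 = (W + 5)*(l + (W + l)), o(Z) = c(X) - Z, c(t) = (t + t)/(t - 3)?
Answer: 2460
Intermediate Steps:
c(t) = 2*t/(-3 + t) (c(t) = (2*t)/(-3 + t) = 2*t/(-3 + t))
o(Z) = 8 - Z (o(Z) = 2*4/(-3 + 4) - Z = 2*4/1 - Z = 2*4*1 - Z = 8 - Z)
v(W, l) = -3*(5 + W)*(W + 2*l) (v(W, l) = -3*(W + 5)*(l + (W + l)) = -3*(5 + W)*(W + 2*l))
(1*v(0, o(6)))*(-41) = (1*(-30*(8 - 1*6) - 15*0 - 3*0**2 - 6*0*(8 - 1*6)))*(-41) = (1*(-30*(8 - 6) + 0 - 3*0 - 6*0*(8 - 6)))*(-41) = (1*(-30*2 + 0 + 0 - 6*0*2))*(-41) = (1*(-60 + 0 + 0 + 0))*(-41) = (1*(-60))*(-41) = -60*(-41) = 2460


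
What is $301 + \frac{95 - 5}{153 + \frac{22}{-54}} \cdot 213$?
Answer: $\frac{175771}{412} \approx 426.63$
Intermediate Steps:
$301 + \frac{95 - 5}{153 + \frac{22}{-54}} \cdot 213 = 301 + \frac{90}{153 + 22 \left(- \frac{1}{54}\right)} 213 = 301 + \frac{90}{153 - \frac{11}{27}} \cdot 213 = 301 + \frac{90}{\frac{4120}{27}} \cdot 213 = 301 + 90 \cdot \frac{27}{4120} \cdot 213 = 301 + \frac{243}{412} \cdot 213 = 301 + \frac{51759}{412} = \frac{175771}{412}$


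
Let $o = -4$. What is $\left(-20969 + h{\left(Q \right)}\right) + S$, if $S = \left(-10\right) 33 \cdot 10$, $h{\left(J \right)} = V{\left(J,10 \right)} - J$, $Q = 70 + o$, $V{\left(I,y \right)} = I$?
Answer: $-24269$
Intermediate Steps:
$Q = 66$ ($Q = 70 - 4 = 66$)
$h{\left(J \right)} = 0$ ($h{\left(J \right)} = J - J = 0$)
$S = -3300$ ($S = \left(-330\right) 10 = -3300$)
$\left(-20969 + h{\left(Q \right)}\right) + S = \left(-20969 + 0\right) - 3300 = -20969 - 3300 = -24269$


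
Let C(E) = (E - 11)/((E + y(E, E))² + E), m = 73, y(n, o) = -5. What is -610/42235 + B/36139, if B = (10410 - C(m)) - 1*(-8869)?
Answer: 744195702521/1433835026701 ≈ 0.51902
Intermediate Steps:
C(E) = (-11 + E)/(E + (-5 + E)²) (C(E) = (E - 11)/((E - 5)² + E) = (-11 + E)/((-5 + E)² + E) = (-11 + E)/(E + (-5 + E)²))
B = 90553401/4697 (B = (10410 - (-11 + 73)/(73 + (-5 + 73)²)) - 1*(-8869) = (10410 - 62/(73 + 68²)) + 8869 = (10410 - 62/(73 + 4624)) + 8869 = (10410 - 62/4697) + 8869 = 48895708/4697 + 8869 = 90553401/4697 ≈ 19279.)
-610/42235 + B/36139 = -610/42235 + (90553401/4697)/36139 = -610*1/42235 + (90553401/4697)*(1/36139) = -122/8447 + 90553401/169744883 = 744195702521/1433835026701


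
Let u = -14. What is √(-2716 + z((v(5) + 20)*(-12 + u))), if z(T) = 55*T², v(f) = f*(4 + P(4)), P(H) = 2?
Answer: 6*√2581869 ≈ 9640.9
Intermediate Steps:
v(f) = 6*f (v(f) = f*(4 + 2) = f*6 = 6*f)
√(-2716 + z((v(5) + 20)*(-12 + u))) = √(-2716 + 55*((6*5 + 20)*(-12 - 14))²) = √(-2716 + 55*((30 + 20)*(-26))²) = √(-2716 + 55*(50*(-26))²) = √(-2716 + 55*(-1300)²) = √(-2716 + 55*1690000) = √(-2716 + 92950000) = √92947284 = 6*√2581869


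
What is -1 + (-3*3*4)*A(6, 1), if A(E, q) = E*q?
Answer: -217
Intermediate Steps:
-1 + (-3*3*4)*A(6, 1) = -1 + (-3*3*4)*(6*1) = -1 - 9*4*6 = -1 - 36*6 = -1 - 216 = -217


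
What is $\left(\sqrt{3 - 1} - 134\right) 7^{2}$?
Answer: $-6566 + 49 \sqrt{2} \approx -6496.7$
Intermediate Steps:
$\left(\sqrt{3 - 1} - 134\right) 7^{2} = \left(\sqrt{2} - 134\right) 49 = \left(-134 + \sqrt{2}\right) 49 = -6566 + 49 \sqrt{2}$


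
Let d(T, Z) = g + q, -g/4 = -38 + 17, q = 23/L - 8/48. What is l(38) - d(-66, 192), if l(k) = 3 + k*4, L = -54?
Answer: 1933/27 ≈ 71.593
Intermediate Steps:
q = -16/27 (q = 23/(-54) - 8/48 = 23*(-1/54) - 8*1/48 = -23/54 - 1/6 = -16/27 ≈ -0.59259)
g = 84 (g = -4*(-38 + 17) = -4*(-21) = 84)
d(T, Z) = 2252/27 (d(T, Z) = 84 - 16/27 = 2252/27)
l(k) = 3 + 4*k
l(38) - d(-66, 192) = (3 + 4*38) - 1*2252/27 = (3 + 152) - 2252/27 = 155 - 2252/27 = 1933/27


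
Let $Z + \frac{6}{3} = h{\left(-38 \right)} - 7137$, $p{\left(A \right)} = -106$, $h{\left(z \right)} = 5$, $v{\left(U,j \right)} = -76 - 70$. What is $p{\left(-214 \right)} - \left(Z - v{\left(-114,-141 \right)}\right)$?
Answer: $6882$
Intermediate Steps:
$v{\left(U,j \right)} = -146$
$Z = -7134$ ($Z = -2 + \left(5 - 7137\right) = -2 - 7132 = -7134$)
$p{\left(-214 \right)} - \left(Z - v{\left(-114,-141 \right)}\right) = -106 - -6988 = -106 + \left(-146 + 7134\right) = -106 + 6988 = 6882$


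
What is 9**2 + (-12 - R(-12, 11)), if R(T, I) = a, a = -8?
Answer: 77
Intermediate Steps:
R(T, I) = -8
9**2 + (-12 - R(-12, 11)) = 9**2 + (-12 - 1*(-8)) = 81 + (-12 + 8) = 81 - 4 = 77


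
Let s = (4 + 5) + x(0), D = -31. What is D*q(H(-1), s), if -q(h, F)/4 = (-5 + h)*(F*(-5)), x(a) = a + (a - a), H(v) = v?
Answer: 33480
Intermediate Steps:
x(a) = a (x(a) = a + 0 = a)
s = 9 (s = (4 + 5) + 0 = 9 + 0 = 9)
q(h, F) = 20*F*(-5 + h) (q(h, F) = -4*(-5 + h)*F*(-5) = -4*(-5 + h)*(-5*F) = -(-20)*F*(-5 + h) = 20*F*(-5 + h))
D*q(H(-1), s) = -620*9*(-5 - 1) = -620*9*(-6) = -31*(-1080) = 33480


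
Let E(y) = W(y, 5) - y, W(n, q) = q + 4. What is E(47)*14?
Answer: -532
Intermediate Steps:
W(n, q) = 4 + q
E(y) = 9 - y (E(y) = (4 + 5) - y = 9 - y)
E(47)*14 = (9 - 1*47)*14 = (9 - 47)*14 = -38*14 = -532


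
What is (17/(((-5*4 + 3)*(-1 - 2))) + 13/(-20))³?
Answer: -6859/216000 ≈ -0.031755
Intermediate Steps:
(17/(((-5*4 + 3)*(-1 - 2))) + 13/(-20))³ = (17/(((-20 + 3)*(-3))) + 13*(-1/20))³ = (17/((-17*(-3))) - 13/20)³ = (17/51 - 13/20)³ = (17*(1/51) - 13/20)³ = (⅓ - 13/20)³ = (-19/60)³ = -6859/216000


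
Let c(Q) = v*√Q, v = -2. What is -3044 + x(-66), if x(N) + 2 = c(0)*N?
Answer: -3046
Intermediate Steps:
c(Q) = -2*√Q
x(N) = -2 (x(N) = -2 + (-2*√0)*N = -2 + (-2*0)*N = -2 + 0*N = -2 + 0 = -2)
-3044 + x(-66) = -3044 - 2 = -3046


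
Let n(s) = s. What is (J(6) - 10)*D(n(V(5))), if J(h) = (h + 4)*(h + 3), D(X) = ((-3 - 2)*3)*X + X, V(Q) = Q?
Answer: -5600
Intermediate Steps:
D(X) = -14*X (D(X) = (-5*3)*X + X = -15*X + X = -14*X)
J(h) = (3 + h)*(4 + h) (J(h) = (4 + h)*(3 + h) = (3 + h)*(4 + h))
(J(6) - 10)*D(n(V(5))) = ((12 + 6**2 + 7*6) - 10)*(-14*5) = ((12 + 36 + 42) - 10)*(-70) = (90 - 10)*(-70) = 80*(-70) = -5600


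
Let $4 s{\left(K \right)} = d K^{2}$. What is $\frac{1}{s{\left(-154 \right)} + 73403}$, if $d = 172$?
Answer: $\frac{1}{1093191} \approx 9.1475 \cdot 10^{-7}$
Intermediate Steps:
$s{\left(K \right)} = 43 K^{2}$ ($s{\left(K \right)} = \frac{172 K^{2}}{4} = 43 K^{2}$)
$\frac{1}{s{\left(-154 \right)} + 73403} = \frac{1}{43 \left(-154\right)^{2} + 73403} = \frac{1}{43 \cdot 23716 + 73403} = \frac{1}{1019788 + 73403} = \frac{1}{1093191}$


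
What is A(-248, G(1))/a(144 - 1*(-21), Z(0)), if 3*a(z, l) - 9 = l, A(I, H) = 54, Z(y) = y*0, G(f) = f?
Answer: 18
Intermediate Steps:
Z(y) = 0
a(z, l) = 3 + l/3
A(-248, G(1))/a(144 - 1*(-21), Z(0)) = 54/(3 + (⅓)*0) = 54/(3 + 0) = 54/3 = 54*(⅓) = 18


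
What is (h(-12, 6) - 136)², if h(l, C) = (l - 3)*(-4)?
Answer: 5776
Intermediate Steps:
h(l, C) = 12 - 4*l (h(l, C) = (-3 + l)*(-4) = 12 - 4*l)
(h(-12, 6) - 136)² = ((12 - 4*(-12)) - 136)² = ((12 + 48) - 136)² = (60 - 136)² = (-76)² = 5776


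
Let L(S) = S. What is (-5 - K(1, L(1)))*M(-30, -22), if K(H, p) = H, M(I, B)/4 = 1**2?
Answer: -24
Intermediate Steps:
M(I, B) = 4 (M(I, B) = 4*1**2 = 4*1 = 4)
(-5 - K(1, L(1)))*M(-30, -22) = (-5 - 1*1)*4 = (-5 - 1)*4 = -6*4 = -24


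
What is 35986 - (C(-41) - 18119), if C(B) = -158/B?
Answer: 2218147/41 ≈ 54101.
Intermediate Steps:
35986 - (C(-41) - 18119) = 35986 - (-158/(-41) - 18119) = 35986 - (-158*(-1/41) - 18119) = 35986 - (158/41 - 18119) = 35986 - 1*(-742721/41) = 35986 + 742721/41 = 2218147/41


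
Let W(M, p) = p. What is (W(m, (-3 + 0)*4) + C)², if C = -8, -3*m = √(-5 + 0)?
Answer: 400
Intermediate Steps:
m = -I*√5/3 (m = -√(-5 + 0)/3 = -I*√5/3 ≈ -0.74536*I)
(W(m, (-3 + 0)*4) + C)² = ((-3 + 0)*4 - 8)² = (-3*4 - 8)² = (-12 - 8)² = (-20)² = 400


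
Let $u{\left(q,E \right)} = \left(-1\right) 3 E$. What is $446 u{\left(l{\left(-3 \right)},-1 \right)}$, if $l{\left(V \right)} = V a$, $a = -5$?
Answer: $1338$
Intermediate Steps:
$l{\left(V \right)} = - 5 V$ ($l{\left(V \right)} = V \left(-5\right) = - 5 V$)
$u{\left(q,E \right)} = - 3 E$
$446 u{\left(l{\left(-3 \right)},-1 \right)} = 446 \left(\left(-3\right) \left(-1\right)\right) = 446 \cdot 3 = 1338$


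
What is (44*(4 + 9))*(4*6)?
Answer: 13728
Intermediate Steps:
(44*(4 + 9))*(4*6) = (44*13)*24 = 572*24 = 13728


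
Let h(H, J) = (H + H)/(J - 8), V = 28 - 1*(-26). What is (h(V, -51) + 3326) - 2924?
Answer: 23610/59 ≈ 400.17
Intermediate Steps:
V = 54 (V = 28 + 26 = 54)
h(H, J) = 2*H/(-8 + J) (h(H, J) = (2*H)/(-8 + J) = 2*H/(-8 + J))
(h(V, -51) + 3326) - 2924 = (2*54/(-8 - 51) + 3326) - 2924 = (2*54/(-59) + 3326) - 2924 = (2*54*(-1/59) + 3326) - 2924 = (-108/59 + 3326) - 2924 = 196126/59 - 2924 = 23610/59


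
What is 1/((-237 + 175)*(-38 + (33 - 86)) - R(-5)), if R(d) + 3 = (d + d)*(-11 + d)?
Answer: 1/5485 ≈ 0.00018232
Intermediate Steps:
R(d) = -3 + 2*d*(-11 + d) (R(d) = -3 + (d + d)*(-11 + d) = -3 + (2*d)*(-11 + d) = -3 + 2*d*(-11 + d))
1/((-237 + 175)*(-38 + (33 - 86)) - R(-5)) = 1/((-237 + 175)*(-38 + (33 - 86)) - (-3 - 22*(-5) + 2*(-5)²)) = 1/(-62*(-38 - 53) - (-3 + 110 + 2*25)) = 1/(-62*(-91) - (-3 + 110 + 50)) = 1/(5642 - 1*157) = 1/(5642 - 157) = 1/5485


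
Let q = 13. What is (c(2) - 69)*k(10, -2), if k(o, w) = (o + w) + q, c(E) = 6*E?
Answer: -1197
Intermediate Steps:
k(o, w) = 13 + o + w (k(o, w) = (o + w) + 13 = 13 + o + w)
(c(2) - 69)*k(10, -2) = (6*2 - 69)*(13 + 10 - 2) = (12 - 69)*21 = -57*21 = -1197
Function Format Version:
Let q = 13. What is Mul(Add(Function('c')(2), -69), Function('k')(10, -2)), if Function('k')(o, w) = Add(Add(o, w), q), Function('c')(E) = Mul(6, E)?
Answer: -1197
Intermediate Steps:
Function('k')(o, w) = Add(13, o, w) (Function('k')(o, w) = Add(Add(o, w), 13) = Add(13, o, w))
Mul(Add(Function('c')(2), -69), Function('k')(10, -2)) = Mul(Add(Mul(6, 2), -69), Add(13, 10, -2)) = Mul(Add(12, -69), 21) = Mul(-57, 21) = -1197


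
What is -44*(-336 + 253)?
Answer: 3652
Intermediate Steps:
-44*(-336 + 253) = -44*(-83) = 3652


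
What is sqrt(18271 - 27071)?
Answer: 20*I*sqrt(22) ≈ 93.808*I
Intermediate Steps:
sqrt(18271 - 27071) = sqrt(-8800) = 20*I*sqrt(22)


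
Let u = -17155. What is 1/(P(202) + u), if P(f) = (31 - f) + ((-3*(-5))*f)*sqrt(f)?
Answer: 8663/777175762 + 1515*sqrt(202)/777175762 ≈ 3.8852e-5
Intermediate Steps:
P(f) = 31 - f + 15*f**(3/2) (P(f) = (31 - f) + (15*f)*sqrt(f) = (31 - f) + 15*f**(3/2) = 31 - f + 15*f**(3/2))
1/(P(202) + u) = 1/((31 - 1*202 + 15*202**(3/2)) - 17155) = 1/((31 - 202 + 15*(202*sqrt(202))) - 17155) = 1/((31 - 202 + 3030*sqrt(202)) - 17155) = 1/((-171 + 3030*sqrt(202)) - 17155) = 1/(-17326 + 3030*sqrt(202))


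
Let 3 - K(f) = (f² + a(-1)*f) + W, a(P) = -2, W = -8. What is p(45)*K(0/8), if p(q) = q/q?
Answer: 11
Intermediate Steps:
p(q) = 1
K(f) = 11 - f² + 2*f (K(f) = 3 - ((f² - 2*f) - 8) = 3 - (-8 + f² - 2*f) = 3 + (8 - f² + 2*f) = 11 - f² + 2*f)
p(45)*K(0/8) = 1*(11 - (0/8)² + 2*(0/8)) = 1*(11 - (0*(⅛))² + 2*(0*(⅛))) = 1*(11 - 1*0² + 2*0) = 1*(11 - 1*0 + 0) = 1*(11 + 0 + 0) = 1*11 = 11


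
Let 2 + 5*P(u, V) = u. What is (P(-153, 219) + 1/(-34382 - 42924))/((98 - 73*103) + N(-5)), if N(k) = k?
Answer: 2396487/574074356 ≈ 0.0041745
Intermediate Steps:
P(u, V) = -⅖ + u/5
(P(-153, 219) + 1/(-34382 - 42924))/((98 - 73*103) + N(-5)) = ((-⅖ + (⅕)*(-153)) + 1/(-34382 - 42924))/((98 - 73*103) - 5) = ((-⅖ - 153/5) + 1/(-77306))/((98 - 7519) - 5) = (-31 - 1/77306)/(-7421 - 5) = -2396487/77306/(-7426) = -2396487/77306*(-1/7426) = 2396487/574074356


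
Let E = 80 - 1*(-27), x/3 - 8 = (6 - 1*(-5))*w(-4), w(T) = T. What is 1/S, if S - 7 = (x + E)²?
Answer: ⅛ ≈ 0.12500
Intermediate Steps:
x = -108 (x = 24 + 3*((6 - 1*(-5))*(-4)) = 24 + 3*((6 + 5)*(-4)) = 24 + 3*(11*(-4)) = 24 + 3*(-44) = 24 - 132 = -108)
E = 107 (E = 80 + 27 = 107)
S = 8 (S = 7 + (-108 + 107)² = 7 + (-1)² = 7 + 1 = 8)
1/S = 1/8 = ⅛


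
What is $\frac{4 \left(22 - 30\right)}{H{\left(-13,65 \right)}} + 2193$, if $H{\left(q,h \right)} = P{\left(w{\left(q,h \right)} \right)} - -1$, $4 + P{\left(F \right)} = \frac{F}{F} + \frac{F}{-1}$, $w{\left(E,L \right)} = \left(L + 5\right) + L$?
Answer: $\frac{300473}{137} \approx 2193.2$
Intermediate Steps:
$w{\left(E,L \right)} = 5 + 2 L$ ($w{\left(E,L \right)} = \left(5 + L\right) + L = 5 + 2 L$)
$P{\left(F \right)} = -3 - F$ ($P{\left(F \right)} = -4 + \left(\frac{F}{F} + \frac{F}{-1}\right) = -4 + \left(1 + F \left(-1\right)\right) = -4 - \left(-1 + F\right) = -3 - F$)
$H{\left(q,h \right)} = -7 - 2 h$ ($H{\left(q,h \right)} = \left(-3 - \left(5 + 2 h\right)\right) - -1 = \left(-3 - \left(5 + 2 h\right)\right) + 1 = \left(-8 - 2 h\right) + 1 = -7 - 2 h$)
$\frac{4 \left(22 - 30\right)}{H{\left(-13,65 \right)}} + 2193 = \frac{4 \left(22 - 30\right)}{-7 - 130} + 2193 = \frac{4 \left(-8\right)}{-7 - 130} + 2193 = - \frac{32}{-137} + 2193 = \left(-32\right) \left(- \frac{1}{137}\right) + 2193 = \frac{32}{137} + 2193 = \frac{300473}{137}$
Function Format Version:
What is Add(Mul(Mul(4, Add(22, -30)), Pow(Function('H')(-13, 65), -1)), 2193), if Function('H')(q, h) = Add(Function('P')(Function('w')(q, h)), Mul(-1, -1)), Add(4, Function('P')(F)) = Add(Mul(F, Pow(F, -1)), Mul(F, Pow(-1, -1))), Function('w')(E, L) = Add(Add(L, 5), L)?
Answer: Rational(300473, 137) ≈ 2193.2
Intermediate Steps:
Function('w')(E, L) = Add(5, Mul(2, L)) (Function('w')(E, L) = Add(Add(5, L), L) = Add(5, Mul(2, L)))
Function('P')(F) = Add(-3, Mul(-1, F)) (Function('P')(F) = Add(-4, Add(Mul(F, Pow(F, -1)), Mul(F, Pow(-1, -1)))) = Add(-4, Add(1, Mul(F, -1))) = Add(-4, Add(1, Mul(-1, F))) = Add(-3, Mul(-1, F)))
Function('H')(q, h) = Add(-7, Mul(-2, h)) (Function('H')(q, h) = Add(Add(-3, Mul(-1, Add(5, Mul(2, h)))), Mul(-1, -1)) = Add(Add(-3, Add(-5, Mul(-2, h))), 1) = Add(Add(-8, Mul(-2, h)), 1) = Add(-7, Mul(-2, h)))
Add(Mul(Mul(4, Add(22, -30)), Pow(Function('H')(-13, 65), -1)), 2193) = Add(Mul(Mul(4, Add(22, -30)), Pow(Add(-7, Mul(-2, 65)), -1)), 2193) = Add(Mul(Mul(4, -8), Pow(Add(-7, -130), -1)), 2193) = Add(Mul(-32, Pow(-137, -1)), 2193) = Add(Mul(-32, Rational(-1, 137)), 2193) = Add(Rational(32, 137), 2193) = Rational(300473, 137)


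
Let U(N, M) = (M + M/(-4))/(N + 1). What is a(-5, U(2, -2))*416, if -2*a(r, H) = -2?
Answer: 416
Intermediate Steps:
U(N, M) = 3*M/(4*(1 + N)) (U(N, M) = (M + M*(-¼))/(1 + N) = (M - M/4)/(1 + N) = (3*M/4)/(1 + N) = 3*M/(4*(1 + N)))
a(r, H) = 1 (a(r, H) = -½*(-2) = 1)
a(-5, U(2, -2))*416 = 1*416 = 416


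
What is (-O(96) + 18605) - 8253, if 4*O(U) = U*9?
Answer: 10136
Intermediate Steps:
O(U) = 9*U/4 (O(U) = (U*9)/4 = (9*U)/4 = 9*U/4)
(-O(96) + 18605) - 8253 = (-9*96/4 + 18605) - 8253 = (-1*216 + 18605) - 8253 = (-216 + 18605) - 8253 = 18389 - 8253 = 10136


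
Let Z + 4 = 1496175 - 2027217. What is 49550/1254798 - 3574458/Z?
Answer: 1127884019696/166588864677 ≈ 6.7705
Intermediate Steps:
Z = -531046 (Z = -4 + (1496175 - 2027217) = -4 - 531042 = -531046)
49550/1254798 - 3574458/Z = 49550/1254798 - 3574458/(-531046) = 49550*(1/1254798) - 3574458*(-1/531046) = 24775/627399 + 1787229/265523 = 1127884019696/166588864677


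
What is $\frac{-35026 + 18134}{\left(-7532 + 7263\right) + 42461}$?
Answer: $- \frac{4223}{10548} \approx -0.40036$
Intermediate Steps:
$\frac{-35026 + 18134}{\left(-7532 + 7263\right) + 42461} = - \frac{16892}{-269 + 42461} = - \frac{16892}{42192} = \left(-16892\right) \frac{1}{42192} = - \frac{4223}{10548}$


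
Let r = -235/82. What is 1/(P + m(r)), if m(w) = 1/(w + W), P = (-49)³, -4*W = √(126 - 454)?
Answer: (-41*√82 + 235*I)/(-27647597*I + 4823609*√82) ≈ -8.4998e-6 - 1.1394e-11*I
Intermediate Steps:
r = -235/82 (r = -235*1/82 = -235/82 ≈ -2.8659)
W = -I*√82/2 (W = -√(126 - 454)/4 = -I*√82/2 ≈ -4.5277*I)
P = -117649
m(w) = 1/(w - I*√82/2)
1/(P + m(r)) = 1/(-117649 + 2/(2*(-235/82) - I*√82)) = 1/(-117649 + 2/(-235/41 - I*√82))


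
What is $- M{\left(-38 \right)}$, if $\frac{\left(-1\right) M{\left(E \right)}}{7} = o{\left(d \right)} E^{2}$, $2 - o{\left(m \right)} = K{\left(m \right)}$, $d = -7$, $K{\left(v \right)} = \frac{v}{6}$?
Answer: $\frac{96026}{3} \approx 32009.0$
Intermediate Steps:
$K{\left(v \right)} = \frac{v}{6}$ ($K{\left(v \right)} = v \frac{1}{6} = \frac{v}{6}$)
$o{\left(m \right)} = 2 - \frac{m}{6}$
$M{\left(E \right)} = - \frac{133 E^{2}}{6}$ ($M{\left(E \right)} = - 7 \left(2 - - \frac{7}{6}\right) E^{2} = - 7 \left(2 + \frac{7}{6}\right) E^{2} = - 7 \frac{19 E^{2}}{6} = - \frac{133 E^{2}}{6}$)
$- M{\left(-38 \right)} = - \frac{\left(-133\right) \left(-38\right)^{2}}{6} = - \frac{\left(-133\right) 1444}{6} = \left(-1\right) \left(- \frac{96026}{3}\right) = \frac{96026}{3}$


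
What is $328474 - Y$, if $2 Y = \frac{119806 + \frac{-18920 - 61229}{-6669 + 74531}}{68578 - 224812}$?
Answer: $\frac{6965201880061807}{21204703416} \approx 3.2847 \cdot 10^{5}$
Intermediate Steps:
$Y = - \frac{8130194623}{21204703416}$ ($Y = \frac{\left(119806 + \frac{-18920 - 61229}{-6669 + 74531}\right) \frac{1}{68578 - 224812}}{2} = \frac{\left(119806 - \frac{80149}{67862}\right) \frac{1}{-156234}}{2} = \frac{\left(119806 - \frac{80149}{67862}\right) \left(- \frac{1}{156234}\right)}{2} = \frac{\frac{8130194623}{67862} \left(- \frac{1}{156234}\right)}{2} = \frac{1}{2} \left(- \frac{8130194623}{10602351708}\right) = - \frac{8130194623}{21204703416} \approx -0.38341$)
$328474 - Y = 328474 - - \frac{8130194623}{21204703416} = 328474 + \frac{8130194623}{21204703416} = \frac{6965201880061807}{21204703416}$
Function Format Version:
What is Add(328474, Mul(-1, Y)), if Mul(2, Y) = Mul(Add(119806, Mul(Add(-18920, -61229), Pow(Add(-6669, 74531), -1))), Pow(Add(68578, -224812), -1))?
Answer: Rational(6965201880061807, 21204703416) ≈ 3.2847e+5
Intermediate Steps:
Y = Rational(-8130194623, 21204703416) (Y = Mul(Rational(1, 2), Mul(Add(119806, Mul(Add(-18920, -61229), Pow(Add(-6669, 74531), -1))), Pow(Add(68578, -224812), -1))) = Mul(Rational(1, 2), Mul(Add(119806, Mul(-80149, Pow(67862, -1))), Pow(-156234, -1))) = Mul(Rational(1, 2), Mul(Add(119806, Mul(-80149, Rational(1, 67862))), Rational(-1, 156234))) = Mul(Rational(1, 2), Mul(Add(119806, Rational(-80149, 67862)), Rational(-1, 156234))) = Mul(Rational(1, 2), Mul(Rational(8130194623, 67862), Rational(-1, 156234))) = Mul(Rational(1, 2), Rational(-8130194623, 10602351708)) = Rational(-8130194623, 21204703416) ≈ -0.38341)
Add(328474, Mul(-1, Y)) = Add(328474, Mul(-1, Rational(-8130194623, 21204703416))) = Add(328474, Rational(8130194623, 21204703416)) = Rational(6965201880061807, 21204703416)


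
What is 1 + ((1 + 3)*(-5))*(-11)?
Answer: 221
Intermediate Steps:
1 + ((1 + 3)*(-5))*(-11) = 1 + (4*(-5))*(-11) = 1 - 20*(-11) = 1 + 220 = 221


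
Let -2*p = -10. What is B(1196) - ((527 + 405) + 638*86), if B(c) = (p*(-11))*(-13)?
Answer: -55085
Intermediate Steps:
p = 5 (p = -½*(-10) = 5)
B(c) = 715 (B(c) = (5*(-11))*(-13) = -55*(-13) = 715)
B(1196) - ((527 + 405) + 638*86) = 715 - ((527 + 405) + 638*86) = 715 - (932 + 54868) = 715 - 1*55800 = 715 - 55800 = -55085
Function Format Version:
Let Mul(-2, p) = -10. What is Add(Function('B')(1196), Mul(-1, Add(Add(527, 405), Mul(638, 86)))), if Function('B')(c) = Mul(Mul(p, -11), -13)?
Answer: -55085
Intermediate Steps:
p = 5 (p = Mul(Rational(-1, 2), -10) = 5)
Function('B')(c) = 715 (Function('B')(c) = Mul(Mul(5, -11), -13) = Mul(-55, -13) = 715)
Add(Function('B')(1196), Mul(-1, Add(Add(527, 405), Mul(638, 86)))) = Add(715, Mul(-1, Add(Add(527, 405), Mul(638, 86)))) = Add(715, Mul(-1, Add(932, 54868))) = Add(715, Mul(-1, 55800)) = Add(715, -55800) = -55085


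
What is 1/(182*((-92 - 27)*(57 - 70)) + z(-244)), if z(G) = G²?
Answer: 1/341090 ≈ 2.9318e-6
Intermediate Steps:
1/(182*((-92 - 27)*(57 - 70)) + z(-244)) = 1/(182*((-92 - 27)*(57 - 70)) + (-244)²) = 1/(182*(-119*(-13)) + 59536) = 1/(182*1547 + 59536) = 1/(281554 + 59536) = 1/341090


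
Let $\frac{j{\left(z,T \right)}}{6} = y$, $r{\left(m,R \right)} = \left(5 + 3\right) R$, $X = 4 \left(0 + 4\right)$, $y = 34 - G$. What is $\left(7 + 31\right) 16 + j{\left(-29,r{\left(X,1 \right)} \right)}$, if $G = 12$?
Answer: $740$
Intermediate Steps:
$y = 22$ ($y = 34 - 12 = 22$)
$X = 16$ ($X = 4 \cdot 4 = 16$)
$r{\left(m,R \right)} = 8 R$
$j{\left(z,T \right)} = 132$ ($j{\left(z,T \right)} = 6 \cdot 22 = 132$)
$\left(7 + 31\right) 16 + j{\left(-29,r{\left(X,1 \right)} \right)} = \left(7 + 31\right) 16 + 132 = 38 \cdot 16 + 132 = 608 + 132 = 740$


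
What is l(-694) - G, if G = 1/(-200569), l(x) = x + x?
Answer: -278389771/200569 ≈ -1388.0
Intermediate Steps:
l(x) = 2*x
G = -1/200569 ≈ -4.9858e-6
l(-694) - G = 2*(-694) - 1*(-1/200569) = -1388 + 1/200569 = -278389771/200569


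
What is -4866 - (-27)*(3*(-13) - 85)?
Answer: -8214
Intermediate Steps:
-4866 - (-27)*(3*(-13) - 85) = -4866 - (-27)*(-39 - 85) = -4866 - (-27)*(-124) = -4866 - 1*3348 = -4866 - 3348 = -8214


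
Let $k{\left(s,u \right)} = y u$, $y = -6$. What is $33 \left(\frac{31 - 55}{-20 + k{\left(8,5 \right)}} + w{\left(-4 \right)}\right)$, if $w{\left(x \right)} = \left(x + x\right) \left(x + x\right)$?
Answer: $\frac{53196}{25} \approx 2127.8$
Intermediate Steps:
$k{\left(s,u \right)} = - 6 u$
$w{\left(x \right)} = 4 x^{2}$ ($w{\left(x \right)} = 2 x 2 x = 4 x^{2}$)
$33 \left(\frac{31 - 55}{-20 + k{\left(8,5 \right)}} + w{\left(-4 \right)}\right) = 33 \left(\frac{31 - 55}{-20 - 30} + 4 \left(-4\right)^{2}\right) = 33 \left(- \frac{24}{-20 - 30} + 4 \cdot 16\right) = 33 \left(- \frac{24}{-50} + 64\right) = 33 \left(\left(-24\right) \left(- \frac{1}{50}\right) + 64\right) = 33 \left(\frac{12}{25} + 64\right) = 33 \cdot \frac{1612}{25} = \frac{53196}{25}$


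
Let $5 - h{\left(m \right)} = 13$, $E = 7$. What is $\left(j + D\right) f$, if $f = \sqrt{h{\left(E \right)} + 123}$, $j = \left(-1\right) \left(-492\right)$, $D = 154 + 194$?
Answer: $840 \sqrt{115} \approx 9008.0$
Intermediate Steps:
$h{\left(m \right)} = -8$ ($h{\left(m \right)} = 5 - 13 = -8$)
$D = 348$
$j = 492$
$f = \sqrt{115}$ ($f = \sqrt{-8 + 123} = \sqrt{115} \approx 10.724$)
$\left(j + D\right) f = \left(492 + 348\right) \sqrt{115} = 840 \sqrt{115}$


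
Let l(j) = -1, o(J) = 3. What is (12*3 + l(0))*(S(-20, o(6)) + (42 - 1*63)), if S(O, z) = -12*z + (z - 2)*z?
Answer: -1890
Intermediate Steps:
S(O, z) = -12*z + z*(-2 + z) (S(O, z) = -12*z + (-2 + z)*z = -12*z + z*(-2 + z))
(12*3 + l(0))*(S(-20, o(6)) + (42 - 1*63)) = (12*3 - 1)*(3*(-14 + 3) + (42 - 1*63)) = (36 - 1)*(3*(-11) + (42 - 63)) = 35*(-33 - 21) = 35*(-54) = -1890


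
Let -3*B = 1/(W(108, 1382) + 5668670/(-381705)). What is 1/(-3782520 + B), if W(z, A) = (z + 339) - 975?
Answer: -41441782/156754369225193 ≈ -2.6437e-7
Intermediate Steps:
W(z, A) = -636 + z (W(z, A) = (339 + z) - 975 = -636 + z)
B = 25447/41441782 (B = -1/(3*((-636 + 108) + 5668670/(-381705))) = -1/(3*(-528 + 5668670*(-1/381705))) = -1/(3*(-528 - 1133734/76341)) = -1/(3*(-41441782/76341)) = -1/3*(-76341/41441782) = 25447/41441782 ≈ 0.00061404)
1/(-3782520 + B) = 1/(-3782520 + 25447/41441782) = 1/(-156754369225193/41441782) = -41441782/156754369225193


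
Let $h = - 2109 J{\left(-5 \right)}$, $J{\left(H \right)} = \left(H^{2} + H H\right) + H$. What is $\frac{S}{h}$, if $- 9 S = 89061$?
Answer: $\frac{29687}{284715} \approx 0.10427$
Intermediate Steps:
$J{\left(H \right)} = H + 2 H^{2}$ ($J{\left(H \right)} = \left(H^{2} + H^{2}\right) + H = 2 H^{2} + H = H + 2 H^{2}$)
$h = -94905$ ($h = - 2109 \left(- 5 \left(1 + 2 \left(-5\right)\right)\right) = - 2109 \left(- 5 \left(1 - 10\right)\right) = - 2109 \left(\left(-5\right) \left(-9\right)\right) = \left(-2109\right) 45 = -94905$)
$S = - \frac{29687}{3}$ ($S = \left(- \frac{1}{9}\right) 89061 = - \frac{29687}{3} \approx -9895.7$)
$\frac{S}{h} = - \frac{29687}{3 \left(-94905\right)} = \left(- \frac{29687}{3}\right) \left(- \frac{1}{94905}\right) = \frac{29687}{284715}$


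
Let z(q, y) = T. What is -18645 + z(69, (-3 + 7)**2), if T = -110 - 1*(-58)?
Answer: -18697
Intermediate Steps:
T = -52 (T = -110 + 58 = -52)
z(q, y) = -52
-18645 + z(69, (-3 + 7)**2) = -18645 - 52 = -18697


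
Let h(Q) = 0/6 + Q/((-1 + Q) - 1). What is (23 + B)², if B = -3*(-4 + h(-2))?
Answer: 4489/4 ≈ 1122.3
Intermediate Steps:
h(Q) = Q/(-2 + Q) (h(Q) = 0*(⅙) + Q/(-2 + Q) = 0 + Q/(-2 + Q) = Q/(-2 + Q))
B = 21/2 (B = -3*(-4 - 2/(-2 - 2)) = -3*(-4 - 2/(-4)) = -3*(-4 - 2*(-¼)) = -3*(-4 + ½) = -3*(-7/2) = 21/2 ≈ 10.500)
(23 + B)² = (23 + 21/2)² = (67/2)² = 4489/4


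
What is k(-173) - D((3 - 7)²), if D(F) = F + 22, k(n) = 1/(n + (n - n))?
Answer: -6575/173 ≈ -38.006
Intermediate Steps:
k(n) = 1/n (k(n) = 1/(n + 0) = 1/n)
D(F) = 22 + F
k(-173) - D((3 - 7)²) = 1/(-173) - (22 + (3 - 7)²) = -1/173 - (22 + (-4)²) = -1/173 - (22 + 16) = -1/173 - 1*38 = -1/173 - 38 = -6575/173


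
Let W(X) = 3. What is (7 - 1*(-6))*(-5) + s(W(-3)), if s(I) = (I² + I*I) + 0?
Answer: -47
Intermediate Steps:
s(I) = 2*I² (s(I) = (I² + I²) + 0 = 2*I² + 0 = 2*I²)
(7 - 1*(-6))*(-5) + s(W(-3)) = (7 - 1*(-6))*(-5) + 2*3² = (7 + 6)*(-5) + 2*9 = 13*(-5) + 18 = -65 + 18 = -47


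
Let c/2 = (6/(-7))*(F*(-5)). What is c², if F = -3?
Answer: 32400/49 ≈ 661.22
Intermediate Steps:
c = -180/7 (c = 2*((6/(-7))*(-3*(-5))) = 2*((6*(-⅐))*15) = 2*(-6/7*15) = 2*(-90/7) = -180/7 ≈ -25.714)
c² = (-180/7)² = 32400/49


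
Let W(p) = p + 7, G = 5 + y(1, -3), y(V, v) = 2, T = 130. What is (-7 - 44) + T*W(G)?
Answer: 1769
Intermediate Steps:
G = 7 (G = 5 + 2 = 7)
W(p) = 7 + p
(-7 - 44) + T*W(G) = (-7 - 44) + 130*(7 + 7) = -51 + 130*14 = -51 + 1820 = 1769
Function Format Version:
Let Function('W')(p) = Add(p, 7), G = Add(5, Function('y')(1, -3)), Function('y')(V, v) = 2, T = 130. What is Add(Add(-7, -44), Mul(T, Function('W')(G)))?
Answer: 1769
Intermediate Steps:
G = 7 (G = Add(5, 2) = 7)
Function('W')(p) = Add(7, p)
Add(Add(-7, -44), Mul(T, Function('W')(G))) = Add(Add(-7, -44), Mul(130, Add(7, 7))) = Add(-51, Mul(130, 14)) = Add(-51, 1820) = 1769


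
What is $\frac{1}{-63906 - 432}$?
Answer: $- \frac{1}{64338} \approx -1.5543 \cdot 10^{-5}$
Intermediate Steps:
$\frac{1}{-63906 - 432} = \frac{1}{-64338} = - \frac{1}{64338}$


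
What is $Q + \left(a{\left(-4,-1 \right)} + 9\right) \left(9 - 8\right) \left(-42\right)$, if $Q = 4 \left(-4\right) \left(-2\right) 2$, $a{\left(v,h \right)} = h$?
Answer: $-272$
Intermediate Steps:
$Q = 64$ ($Q = \left(-16\right) \left(-2\right) 2 = 32 \cdot 2 = 64$)
$Q + \left(a{\left(-4,-1 \right)} + 9\right) \left(9 - 8\right) \left(-42\right) = 64 + \left(-1 + 9\right) \left(9 - 8\right) \left(-42\right) = 64 + 8 \cdot 1 \left(-42\right) = 64 + 8 \left(-42\right) = 64 - 336 = -272$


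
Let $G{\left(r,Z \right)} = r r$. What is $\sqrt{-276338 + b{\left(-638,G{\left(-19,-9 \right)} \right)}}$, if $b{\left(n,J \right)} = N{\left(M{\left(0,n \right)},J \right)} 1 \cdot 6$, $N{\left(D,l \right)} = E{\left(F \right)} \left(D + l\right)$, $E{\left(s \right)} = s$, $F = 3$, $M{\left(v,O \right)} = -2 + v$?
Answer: $2 i \sqrt{67469} \approx 519.5 i$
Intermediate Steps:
$G{\left(r,Z \right)} = r^{2}$
$N{\left(D,l \right)} = 3 D + 3 l$ ($N{\left(D,l \right)} = 3 \left(D + l\right) = 3 D + 3 l$)
$b{\left(n,J \right)} = -36 + 18 J$ ($b{\left(n,J \right)} = \left(3 \left(-2 + 0\right) + 3 J\right) 1 \cdot 6 = \left(3 \left(-2\right) + 3 J\right) 1 \cdot 6 = \left(-6 + 3 J\right) 1 \cdot 6 = \left(-6 + 3 J\right) 6 = -36 + 18 J$)
$\sqrt{-276338 + b{\left(-638,G{\left(-19,-9 \right)} \right)}} = \sqrt{-276338 - \left(36 - 18 \left(-19\right)^{2}\right)} = \sqrt{-276338 + \left(-36 + 18 \cdot 361\right)} = \sqrt{-276338 + \left(-36 + 6498\right)} = \sqrt{-276338 + 6462} = \sqrt{-269876} = 2 i \sqrt{67469}$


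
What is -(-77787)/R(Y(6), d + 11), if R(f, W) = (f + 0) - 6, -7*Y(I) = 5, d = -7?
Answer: -544509/47 ≈ -11585.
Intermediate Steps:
Y(I) = -5/7 (Y(I) = -⅐*5 = -5/7)
R(f, W) = -6 + f (R(f, W) = f - 6 = -6 + f)
-(-77787)/R(Y(6), d + 11) = -(-77787)/(-6 - 5/7) = -(-77787)/(-47/7) = -(-77787)*(-7)/47 = -201*2709/47 = -544509/47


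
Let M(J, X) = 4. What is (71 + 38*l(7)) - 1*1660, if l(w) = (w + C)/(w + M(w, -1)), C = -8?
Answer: -17517/11 ≈ -1592.5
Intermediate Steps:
l(w) = (-8 + w)/(4 + w) (l(w) = (w - 8)/(w + 4) = (-8 + w)/(4 + w))
(71 + 38*l(7)) - 1*1660 = (71 + 38*((-8 + 7)/(4 + 7))) - 1*1660 = (71 + 38*(-1/11)) - 1660 = (71 - 38/11) - 1660 = 743/11 - 1660 = -17517/11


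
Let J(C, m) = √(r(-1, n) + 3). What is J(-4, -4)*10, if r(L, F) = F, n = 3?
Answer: 10*√6 ≈ 24.495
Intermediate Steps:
J(C, m) = √6 (J(C, m) = √(3 + 3) = √6)
J(-4, -4)*10 = √6*10 = 10*√6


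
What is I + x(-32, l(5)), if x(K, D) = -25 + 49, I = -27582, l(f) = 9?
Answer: -27558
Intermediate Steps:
x(K, D) = 24
I + x(-32, l(5)) = -27582 + 24 = -27558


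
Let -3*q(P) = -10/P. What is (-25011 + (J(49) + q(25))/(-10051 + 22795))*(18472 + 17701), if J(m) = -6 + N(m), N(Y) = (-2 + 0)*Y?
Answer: -86473443247507/95580 ≈ -9.0472e+8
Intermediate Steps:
q(P) = 10/(3*P) (q(P) = -(-10)/(3*P) = 10/(3*P))
N(Y) = -2*Y
J(m) = -6 - 2*m
(-25011 + (J(49) + q(25))/(-10051 + 22795))*(18472 + 17701) = (-25011 + ((-6 - 2*49) + (10/3)/25)/(-10051 + 22795))*(18472 + 17701) = (-25011 + ((-6 - 98) + (10/3)*(1/25))/12744)*36173 = (-25011 + (-104 + 2/15)*(1/12744))*36173 = (-25011 - 1558/15*1/12744)*36173 = (-25011 - 779/95580)*36173 = -2390552159/95580*36173 = -86473443247507/95580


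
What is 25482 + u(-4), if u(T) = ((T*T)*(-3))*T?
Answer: 25674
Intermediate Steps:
u(T) = -3*T³ (u(T) = (T²*(-3))*T = (-3*T²)*T = -3*T³)
25482 + u(-4) = 25482 - 3*(-4)³ = 25482 - 3*(-64) = 25482 + 192 = 25674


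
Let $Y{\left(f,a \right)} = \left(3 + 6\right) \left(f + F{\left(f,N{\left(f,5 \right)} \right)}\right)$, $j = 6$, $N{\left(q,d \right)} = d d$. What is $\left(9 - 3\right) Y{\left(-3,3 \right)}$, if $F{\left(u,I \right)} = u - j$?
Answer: $-648$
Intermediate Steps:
$N{\left(q,d \right)} = d^{2}$
$F{\left(u,I \right)} = -6 + u$ ($F{\left(u,I \right)} = u - 6 = -6 + u$)
$Y{\left(f,a \right)} = -54 + 18 f$ ($Y{\left(f,a \right)} = \left(3 + 6\right) \left(f + \left(-6 + f\right)\right) = 9 \left(-6 + 2 f\right) = -54 + 18 f$)
$\left(9 - 3\right) Y{\left(-3,3 \right)} = \left(9 - 3\right) \left(-54 + 18 \left(-3\right)\right) = 6 \left(-54 - 54\right) = 6 \left(-108\right) = -648$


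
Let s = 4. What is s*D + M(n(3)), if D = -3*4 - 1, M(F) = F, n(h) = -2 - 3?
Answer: -57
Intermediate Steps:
n(h) = -5
D = -13 (D = -12 - 1 = -13)
s*D + M(n(3)) = 4*(-13) - 5 = -52 - 5 = -57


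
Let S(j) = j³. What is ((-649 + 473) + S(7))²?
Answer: 27889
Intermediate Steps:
((-649 + 473) + S(7))² = ((-649 + 473) + 7³)² = (-176 + 343)² = 167² = 27889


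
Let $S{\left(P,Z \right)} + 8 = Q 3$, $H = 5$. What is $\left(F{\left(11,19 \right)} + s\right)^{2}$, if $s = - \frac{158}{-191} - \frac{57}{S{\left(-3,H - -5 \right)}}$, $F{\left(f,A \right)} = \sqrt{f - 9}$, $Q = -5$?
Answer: $\frac{249456339}{19298449} + \frac{29042 \sqrt{2}}{4393} \approx 22.276$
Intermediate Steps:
$S{\left(P,Z \right)} = -23$ ($S{\left(P,Z \right)} = -8 - 15 = -23$)
$F{\left(f,A \right)} = \sqrt{-9 + f}$
$s = \frac{14521}{4393}$ ($s = - \frac{158}{-191} - \frac{57}{-23} = \left(-158\right) \left(- \frac{1}{191}\right) - - \frac{57}{23} = \frac{158}{191} + \frac{57}{23} = \frac{14521}{4393} \approx 3.3055$)
$\left(F{\left(11,19 \right)} + s\right)^{2} = \left(\sqrt{-9 + 11} + \frac{14521}{4393}\right)^{2} = \left(\sqrt{2} + \frac{14521}{4393}\right)^{2} = \left(\frac{14521}{4393} + \sqrt{2}\right)^{2}$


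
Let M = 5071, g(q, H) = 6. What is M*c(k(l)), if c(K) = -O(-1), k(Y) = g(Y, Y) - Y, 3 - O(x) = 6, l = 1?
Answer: 15213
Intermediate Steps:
O(x) = -3 (O(x) = 3 - 1*6 = 3 - 6 = -3)
k(Y) = 6 - Y
c(K) = 3 (c(K) = -1*(-3) = 3)
M*c(k(l)) = 5071*3 = 15213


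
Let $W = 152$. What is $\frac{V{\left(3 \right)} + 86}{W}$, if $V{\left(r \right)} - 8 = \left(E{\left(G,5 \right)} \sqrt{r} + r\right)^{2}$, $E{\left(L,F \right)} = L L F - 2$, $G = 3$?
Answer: $\frac{2825}{76} + \frac{129 \sqrt{3}}{76} \approx 40.111$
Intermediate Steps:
$E{\left(L,F \right)} = -2 + F L^{2}$ ($E{\left(L,F \right)} = L^{2} F - 2 = F L^{2} - 2 = -2 + F L^{2}$)
$V{\left(r \right)} = 8 + \left(r + 43 \sqrt{r}\right)^{2}$ ($V{\left(r \right)} = 8 + \left(\left(-2 + 5 \cdot 3^{2}\right) \sqrt{r} + r\right)^{2} = 8 + \left(\left(-2 + 5 \cdot 9\right) \sqrt{r} + r\right)^{2} = 8 + \left(\left(-2 + 45\right) \sqrt{r} + r\right)^{2} = 8 + \left(43 \sqrt{r} + r\right)^{2} = 8 + \left(r + 43 \sqrt{r}\right)^{2}$)
$\frac{V{\left(3 \right)} + 86}{W} = \frac{\left(8 + \left(3 + 43 \sqrt{3}\right)^{2}\right) + 86}{152} = \frac{94 + \left(3 + 43 \sqrt{3}\right)^{2}}{152} = \frac{47}{76} + \frac{\left(3 + 43 \sqrt{3}\right)^{2}}{152}$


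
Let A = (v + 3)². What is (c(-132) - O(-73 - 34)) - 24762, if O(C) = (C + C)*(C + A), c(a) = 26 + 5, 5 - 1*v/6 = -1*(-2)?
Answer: 46745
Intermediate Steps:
v = 18 (v = 30 - (-6)*(-2) = 30 - 6*2 = 30 - 12 = 18)
c(a) = 31
A = 441 (A = (18 + 3)² = 21² = 441)
O(C) = 2*C*(441 + C) (O(C) = (C + C)*(C + 441) = (2*C)*(441 + C) = 2*C*(441 + C))
(c(-132) - O(-73 - 34)) - 24762 = (31 - 2*(-73 - 34)*(441 + (-73 - 34))) - 24762 = (31 - 2*(-107)*(441 - 107)) - 24762 = (31 - 2*(-107)*334) - 24762 = (31 - 1*(-71476)) - 24762 = (31 + 71476) - 24762 = 71507 - 24762 = 46745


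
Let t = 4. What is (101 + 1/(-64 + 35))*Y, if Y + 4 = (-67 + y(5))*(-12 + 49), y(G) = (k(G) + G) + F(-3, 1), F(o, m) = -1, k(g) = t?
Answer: -6403536/29 ≈ -2.2081e+5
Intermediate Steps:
k(g) = 4
y(G) = 3 + G (y(G) = (4 + G) - 1 = 3 + G)
Y = -2187 (Y = -4 + (-67 + (3 + 5))*(-12 + 49) = -4 + (-67 + 8)*37 = -4 - 59*37 = -4 - 2183 = -2187)
(101 + 1/(-64 + 35))*Y = (101 + 1/(-64 + 35))*(-2187) = (101 + 1/(-29))*(-2187) = (101 - 1/29)*(-2187) = (2928/29)*(-2187) = -6403536/29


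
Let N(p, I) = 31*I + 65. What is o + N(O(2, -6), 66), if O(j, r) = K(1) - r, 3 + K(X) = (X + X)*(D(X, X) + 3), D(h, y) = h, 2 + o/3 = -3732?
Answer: -9091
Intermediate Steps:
o = -11202 (o = -6 + 3*(-3732) = -6 - 11196 = -11202)
K(X) = -3 + 2*X*(3 + X) (K(X) = -3 + (X + X)*(X + 3) = -3 + (2*X)*(3 + X) = -3 + 2*X*(3 + X))
O(j, r) = 5 - r (O(j, r) = (-3 + 2*1² + 6*1) - r = (-3 + 2*1 + 6) - r = (-3 + 2 + 6) - r = 5 - r)
N(p, I) = 65 + 31*I
o + N(O(2, -6), 66) = -11202 + (65 + 31*66) = -11202 + (65 + 2046) = -11202 + 2111 = -9091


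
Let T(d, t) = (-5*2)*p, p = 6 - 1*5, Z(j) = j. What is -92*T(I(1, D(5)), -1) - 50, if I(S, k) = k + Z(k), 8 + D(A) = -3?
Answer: 870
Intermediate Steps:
D(A) = -11 (D(A) = -8 - 3 = -11)
I(S, k) = 2*k (I(S, k) = k + k = 2*k)
p = 1 (p = 6 - 5 = 1)
T(d, t) = -10 (T(d, t) = -5*2*1 = -10*1 = -10)
-92*T(I(1, D(5)), -1) - 50 = -92*(-10) - 50 = 920 - 50 = 870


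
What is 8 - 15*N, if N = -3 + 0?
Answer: 53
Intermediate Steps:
N = -3
8 - 15*N = 8 - 15*(-3) = 8 + 45 = 53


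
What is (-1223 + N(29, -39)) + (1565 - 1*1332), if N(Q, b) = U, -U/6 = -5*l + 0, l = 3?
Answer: -900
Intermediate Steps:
U = 90 (U = -6*(-5*3 + 0) = -6*(-15 + 0) = -6*(-15) = 90)
N(Q, b) = 90
(-1223 + N(29, -39)) + (1565 - 1*1332) = (-1223 + 90) + (1565 - 1*1332) = -1133 + (1565 - 1332) = -1133 + 233 = -900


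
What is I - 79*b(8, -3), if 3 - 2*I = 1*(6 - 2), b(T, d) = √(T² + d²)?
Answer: -½ - 79*√73 ≈ -675.48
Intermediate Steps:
I = -½ (I = 3/2 - (6 - 2)/2 = 3/2 - 4/2 = 3/2 - ½*4 = 3/2 - 2 = -½ ≈ -0.50000)
I - 79*b(8, -3) = -½ - 79*√(8² + (-3)²) = -½ - 79*√(64 + 9) = -½ - 79*√73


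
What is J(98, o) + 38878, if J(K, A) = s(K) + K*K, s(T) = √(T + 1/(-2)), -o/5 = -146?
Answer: 48482 + √390/2 ≈ 48492.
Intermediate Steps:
o = 730 (o = -5*(-146) = 730)
s(T) = √(-½ + T) (s(T) = √(T - ½) = √(-½ + T))
J(K, A) = K² + √(-2 + 4*K)/2 (J(K, A) = √(-2 + 4*K)/2 + K*K = √(-2 + 4*K)/2 + K² = K² + √(-2 + 4*K)/2)
J(98, o) + 38878 = (98² + √(-2 + 4*98)/2) + 38878 = (9604 + √(-2 + 392)/2) + 38878 = (9604 + √390/2) + 38878 = 48482 + √390/2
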